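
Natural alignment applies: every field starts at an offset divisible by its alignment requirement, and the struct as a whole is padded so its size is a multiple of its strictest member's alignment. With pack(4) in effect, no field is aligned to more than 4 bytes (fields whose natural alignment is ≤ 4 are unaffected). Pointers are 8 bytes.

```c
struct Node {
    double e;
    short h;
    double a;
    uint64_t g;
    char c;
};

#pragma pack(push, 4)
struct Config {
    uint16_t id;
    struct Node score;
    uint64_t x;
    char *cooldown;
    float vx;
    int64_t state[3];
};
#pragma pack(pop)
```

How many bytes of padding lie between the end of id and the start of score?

2

Node: 0..8  e  (8B, 8-aligned); 8..10  h  (2B, 2-aligned); 10..16  -- padding (6B); 16..24  a  (8B, 8-aligned); 24..32  g  (8B, 8-aligned); 32..33  c  (1B, 1-aligned); 33..40  -- tail padding (7B); sizeof = 40, alignof = 8
0..2  id  (2B, 2-aligned)
2..4  -- padding (2B)
4..44  score  (40B, 4-aligned)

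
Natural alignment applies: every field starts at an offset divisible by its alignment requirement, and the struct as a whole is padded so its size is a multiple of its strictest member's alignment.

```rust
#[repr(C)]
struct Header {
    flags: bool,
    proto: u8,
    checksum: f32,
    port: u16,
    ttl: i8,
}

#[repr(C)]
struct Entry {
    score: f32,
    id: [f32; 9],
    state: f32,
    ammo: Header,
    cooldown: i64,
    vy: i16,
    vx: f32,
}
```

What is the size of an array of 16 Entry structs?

Header: 0..1  flags  (1B, 1-aligned); 1..2  proto  (1B, 1-aligned); 2..4  -- padding (2B); 4..8  checksum  (4B, 4-aligned); 8..10  port  (2B, 2-aligned); 10..11  ttl  (1B, 1-aligned); 11..12  -- tail padding (1B); sizeof = 12, alignof = 4
0..4  score  (4B, 4-aligned)
4..40  id  (36B, 4-aligned)
40..44  state  (4B, 4-aligned)
44..56  ammo  (12B, 4-aligned)
56..64  cooldown  (8B, 8-aligned)
64..66  vy  (2B, 2-aligned)
66..68  -- padding (2B)
68..72  vx  (4B, 4-aligned)
sizeof = 72, alignof = 8
array of 16: 16 × 72 = 1152

1152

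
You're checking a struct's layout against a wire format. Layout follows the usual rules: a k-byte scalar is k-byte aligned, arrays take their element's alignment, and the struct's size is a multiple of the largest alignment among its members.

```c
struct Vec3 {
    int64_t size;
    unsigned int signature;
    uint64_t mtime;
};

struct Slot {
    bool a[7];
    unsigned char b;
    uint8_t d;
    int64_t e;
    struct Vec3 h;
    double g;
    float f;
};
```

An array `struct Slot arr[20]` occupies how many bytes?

1280

Vec3: 0..8  size  (8B, 8-aligned); 8..12  signature  (4B, 4-aligned); 12..16  -- padding (4B); 16..24  mtime  (8B, 8-aligned); sizeof = 24, alignof = 8
0..7  a  (7B, 1-aligned)
7..8  b  (1B, 1-aligned)
8..9  d  (1B, 1-aligned)
9..16  -- padding (7B)
16..24  e  (8B, 8-aligned)
24..48  h  (24B, 8-aligned)
48..56  g  (8B, 8-aligned)
56..60  f  (4B, 4-aligned)
60..64  -- tail padding (4B)
sizeof = 64, alignof = 8
array of 20: 20 × 64 = 1280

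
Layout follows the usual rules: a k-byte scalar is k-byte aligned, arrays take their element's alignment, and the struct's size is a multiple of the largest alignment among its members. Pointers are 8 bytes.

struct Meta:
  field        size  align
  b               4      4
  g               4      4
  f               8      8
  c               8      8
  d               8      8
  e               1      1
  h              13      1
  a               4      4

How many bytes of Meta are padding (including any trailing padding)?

6

b at 0 (size 4, align 4) → ends 4
g at 4 (size 4, align 4) → ends 8
f at 8 (size 8, align 8) → ends 16
c at 16 (size 8, align 8) → ends 24
d at 24 (size 8, align 8) → ends 32
e at 32 (size 1, align 1) → ends 33
h at 33 (size 13, align 1) → ends 46
pad 2 to align 4 for a
a at 48 (size 4, align 4) → ends 52
tail pad 4 to reach multiple of 8
total 56 bytes, alignment 8
data bytes 50, size 56 → padding 6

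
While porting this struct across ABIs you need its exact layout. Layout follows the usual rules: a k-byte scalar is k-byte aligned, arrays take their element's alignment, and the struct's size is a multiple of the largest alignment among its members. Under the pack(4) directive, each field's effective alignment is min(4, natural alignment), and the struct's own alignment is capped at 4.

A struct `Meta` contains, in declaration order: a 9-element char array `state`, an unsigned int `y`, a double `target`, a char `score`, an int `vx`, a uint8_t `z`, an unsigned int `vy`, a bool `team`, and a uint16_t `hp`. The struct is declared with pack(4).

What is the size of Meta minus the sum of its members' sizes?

@0: state [9B, align 1] → 9
+3 pad (align 4)
@12: y [4B, align 4] → 16
@16: target [8B, align 4] → 24
@24: score [1B, align 1] → 25
+3 pad (align 4)
@28: vx [4B, align 4] → 32
@32: z [1B, align 1] → 33
+3 pad (align 4)
@36: vy [4B, align 4] → 40
@40: team [1B, align 1] → 41
+1 pad (align 2)
@42: hp [2B, align 2] → 44
size 44, align 4
data bytes 34, size 44 → padding 10

10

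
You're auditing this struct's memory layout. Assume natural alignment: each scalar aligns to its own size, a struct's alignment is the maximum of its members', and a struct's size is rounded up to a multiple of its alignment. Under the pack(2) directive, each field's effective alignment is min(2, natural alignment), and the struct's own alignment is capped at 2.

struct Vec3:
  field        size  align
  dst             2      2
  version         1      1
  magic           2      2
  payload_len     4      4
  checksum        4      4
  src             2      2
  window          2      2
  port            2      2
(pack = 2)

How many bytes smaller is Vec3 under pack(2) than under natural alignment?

4

natural layout:
  @0: dst [2B, align 2] → 2
  @2: version [1B, align 1] → 3
  +1 pad (align 2)
  @4: magic [2B, align 2] → 6
  +2 pad (align 4)
  @8: payload_len [4B, align 4] → 12
  @12: checksum [4B, align 4] → 16
  @16: src [2B, align 2] → 18
  @18: window [2B, align 2] → 20
  @20: port [2B, align 2] → 22
  +2 tail pad (align 4)
  size 24, align 4
packed(2) layout:
  @0: dst [2B, align 2] → 2
  @2: version [1B, align 1] → 3
  +1 pad (align 2)
  @4: magic [2B, align 2] → 6
  @6: payload_len [4B, align 2] → 10
  @10: checksum [4B, align 2] → 14
  @14: src [2B, align 2] → 16
  @16: window [2B, align 2] → 18
  @18: port [2B, align 2] → 20
  size 20, align 2
24 − 20 = 4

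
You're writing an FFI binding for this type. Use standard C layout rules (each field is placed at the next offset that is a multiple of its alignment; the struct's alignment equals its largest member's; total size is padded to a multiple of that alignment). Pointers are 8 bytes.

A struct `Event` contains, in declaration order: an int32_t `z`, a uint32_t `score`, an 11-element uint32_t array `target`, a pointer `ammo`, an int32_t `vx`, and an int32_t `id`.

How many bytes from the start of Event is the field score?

4

z at 0 (size 4, align 4) → ends 4
score at 4 (size 4, align 4) → ends 8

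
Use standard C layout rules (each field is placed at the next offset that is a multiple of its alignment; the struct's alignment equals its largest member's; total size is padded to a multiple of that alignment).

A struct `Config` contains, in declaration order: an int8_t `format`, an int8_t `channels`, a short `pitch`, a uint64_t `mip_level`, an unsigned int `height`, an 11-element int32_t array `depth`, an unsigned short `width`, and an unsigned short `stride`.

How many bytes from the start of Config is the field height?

16

@0: format [1B, align 1] → 1
@1: channels [1B, align 1] → 2
@2: pitch [2B, align 2] → 4
+4 pad (align 8)
@8: mip_level [8B, align 8] → 16
@16: height [4B, align 4] → 20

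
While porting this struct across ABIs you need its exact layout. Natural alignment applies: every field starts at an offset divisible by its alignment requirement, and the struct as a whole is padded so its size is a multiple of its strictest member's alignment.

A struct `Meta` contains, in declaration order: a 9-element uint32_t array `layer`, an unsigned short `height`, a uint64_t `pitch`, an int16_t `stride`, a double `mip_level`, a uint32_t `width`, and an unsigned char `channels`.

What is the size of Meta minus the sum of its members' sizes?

0..36  layer  (36B, 4-aligned)
36..38  height  (2B, 2-aligned)
38..40  -- padding (2B)
40..48  pitch  (8B, 8-aligned)
48..50  stride  (2B, 2-aligned)
50..56  -- padding (6B)
56..64  mip_level  (8B, 8-aligned)
64..68  width  (4B, 4-aligned)
68..69  channels  (1B, 1-aligned)
69..72  -- tail padding (3B)
sizeof = 72, alignof = 8
data bytes 61, size 72 → padding 11

11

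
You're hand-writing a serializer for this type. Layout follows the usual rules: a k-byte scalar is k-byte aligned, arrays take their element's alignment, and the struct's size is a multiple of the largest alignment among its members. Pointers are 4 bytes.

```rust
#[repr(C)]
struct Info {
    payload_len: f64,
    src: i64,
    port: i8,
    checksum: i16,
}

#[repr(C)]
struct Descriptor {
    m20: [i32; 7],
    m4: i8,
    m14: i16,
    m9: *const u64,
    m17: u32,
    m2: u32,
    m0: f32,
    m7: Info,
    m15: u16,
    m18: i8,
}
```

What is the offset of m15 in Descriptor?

72

Info: 0..8  payload_len  (8B, 8-aligned); 8..16  src  (8B, 8-aligned); 16..17  port  (1B, 1-aligned); 17..18  -- padding (1B); 18..20  checksum  (2B, 2-aligned); 20..24  -- tail padding (4B); sizeof = 24, alignof = 8
0..28  m20  (28B, 4-aligned)
28..29  m4  (1B, 1-aligned)
29..30  -- padding (1B)
30..32  m14  (2B, 2-aligned)
32..36  m9  (4B, 4-aligned)
36..40  m17  (4B, 4-aligned)
40..44  m2  (4B, 4-aligned)
44..48  m0  (4B, 4-aligned)
48..72  m7  (24B, 8-aligned)
72..74  m15  (2B, 2-aligned)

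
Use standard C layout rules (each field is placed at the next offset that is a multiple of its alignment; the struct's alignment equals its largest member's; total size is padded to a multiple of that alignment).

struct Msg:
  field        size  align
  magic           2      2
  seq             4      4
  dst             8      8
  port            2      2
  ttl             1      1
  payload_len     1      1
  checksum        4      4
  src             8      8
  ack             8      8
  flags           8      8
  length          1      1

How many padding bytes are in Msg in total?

@0: magic [2B, align 2] → 2
+2 pad (align 4)
@4: seq [4B, align 4] → 8
@8: dst [8B, align 8] → 16
@16: port [2B, align 2] → 18
@18: ttl [1B, align 1] → 19
@19: payload_len [1B, align 1] → 20
@20: checksum [4B, align 4] → 24
@24: src [8B, align 8] → 32
@32: ack [8B, align 8] → 40
@40: flags [8B, align 8] → 48
@48: length [1B, align 1] → 49
+7 tail pad (align 8)
size 56, align 8
data bytes 47, size 56 → padding 9

9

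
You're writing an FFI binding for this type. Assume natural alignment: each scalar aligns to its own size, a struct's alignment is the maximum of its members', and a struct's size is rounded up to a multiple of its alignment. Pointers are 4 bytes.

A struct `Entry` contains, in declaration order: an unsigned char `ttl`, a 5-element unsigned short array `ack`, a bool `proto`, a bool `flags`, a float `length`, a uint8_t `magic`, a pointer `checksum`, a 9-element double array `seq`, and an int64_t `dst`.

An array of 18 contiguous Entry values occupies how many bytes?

@0: ttl [1B, align 1] → 1
+1 pad (align 2)
@2: ack [10B, align 2] → 12
@12: proto [1B, align 1] → 13
@13: flags [1B, align 1] → 14
+2 pad (align 4)
@16: length [4B, align 4] → 20
@20: magic [1B, align 1] → 21
+3 pad (align 4)
@24: checksum [4B, align 4] → 28
+4 pad (align 8)
@32: seq [72B, align 8] → 104
@104: dst [8B, align 8] → 112
size 112, align 8
array of 18: 18 × 112 = 2016

2016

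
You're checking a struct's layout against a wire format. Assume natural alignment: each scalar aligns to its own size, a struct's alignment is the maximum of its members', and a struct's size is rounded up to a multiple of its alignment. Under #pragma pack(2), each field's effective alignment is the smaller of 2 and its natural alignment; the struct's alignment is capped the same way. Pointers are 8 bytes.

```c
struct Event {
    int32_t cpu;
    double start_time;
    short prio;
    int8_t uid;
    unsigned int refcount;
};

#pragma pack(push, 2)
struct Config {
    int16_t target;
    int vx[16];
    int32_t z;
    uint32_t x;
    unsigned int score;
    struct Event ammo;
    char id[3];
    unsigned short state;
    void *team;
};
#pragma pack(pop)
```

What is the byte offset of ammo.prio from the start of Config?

94

Event: cpu at 0 (size 4, align 4) → ends 4; pad 4 to align 8 for start_time; start_time at 8 (size 8, align 8) → ends 16; prio at 16 (size 2, align 2) → ends 18; uid at 18 (size 1, align 1) → ends 19; pad 1 to align 4 for refcount; refcount at 20 (size 4, align 4) → ends 24; total 24 bytes, alignment 8
target at 0 (size 2, align 2) → ends 2
vx at 2 (size 64, align 2) → ends 66
z at 66 (size 4, align 2) → ends 70
x at 70 (size 4, align 2) → ends 74
score at 74 (size 4, align 2) → ends 78
ammo at 78 (size 24, align 2) → ends 102
within Event: prio at 16
78 + 16 = 94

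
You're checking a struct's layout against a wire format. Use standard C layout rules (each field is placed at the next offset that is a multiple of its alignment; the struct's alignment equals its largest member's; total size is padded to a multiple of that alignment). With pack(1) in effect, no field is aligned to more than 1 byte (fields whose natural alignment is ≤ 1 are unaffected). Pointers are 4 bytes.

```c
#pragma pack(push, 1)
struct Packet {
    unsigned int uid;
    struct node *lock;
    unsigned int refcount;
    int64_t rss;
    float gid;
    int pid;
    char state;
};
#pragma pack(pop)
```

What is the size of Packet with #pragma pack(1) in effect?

29

@0: uid [4B, align 1] → 4
@4: lock [4B, align 1] → 8
@8: refcount [4B, align 1] → 12
@12: rss [8B, align 1] → 20
@20: gid [4B, align 1] → 24
@24: pid [4B, align 1] → 28
@28: state [1B, align 1] → 29
size 29, align 1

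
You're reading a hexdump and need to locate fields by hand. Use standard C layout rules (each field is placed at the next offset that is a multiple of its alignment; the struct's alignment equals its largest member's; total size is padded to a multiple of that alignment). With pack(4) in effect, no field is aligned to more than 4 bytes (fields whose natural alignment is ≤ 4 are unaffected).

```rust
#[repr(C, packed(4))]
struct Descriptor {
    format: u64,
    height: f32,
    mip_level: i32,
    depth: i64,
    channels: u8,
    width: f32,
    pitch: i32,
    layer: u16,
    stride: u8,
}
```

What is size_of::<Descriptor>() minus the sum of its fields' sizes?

4

@0: format [8B, align 4] → 8
@8: height [4B, align 4] → 12
@12: mip_level [4B, align 4] → 16
@16: depth [8B, align 4] → 24
@24: channels [1B, align 1] → 25
+3 pad (align 4)
@28: width [4B, align 4] → 32
@32: pitch [4B, align 4] → 36
@36: layer [2B, align 2] → 38
@38: stride [1B, align 1] → 39
+1 tail pad (align 4)
size 40, align 4
data bytes 36, size 40 → padding 4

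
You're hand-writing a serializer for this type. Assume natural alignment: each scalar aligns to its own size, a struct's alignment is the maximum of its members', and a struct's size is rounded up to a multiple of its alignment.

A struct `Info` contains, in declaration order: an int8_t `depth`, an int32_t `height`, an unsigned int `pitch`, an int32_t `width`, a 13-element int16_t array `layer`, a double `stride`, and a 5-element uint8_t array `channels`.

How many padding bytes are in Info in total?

@0: depth [1B, align 1] → 1
+3 pad (align 4)
@4: height [4B, align 4] → 8
@8: pitch [4B, align 4] → 12
@12: width [4B, align 4] → 16
@16: layer [26B, align 2] → 42
+6 pad (align 8)
@48: stride [8B, align 8] → 56
@56: channels [5B, align 1] → 61
+3 tail pad (align 8)
size 64, align 8
data bytes 52, size 64 → padding 12

12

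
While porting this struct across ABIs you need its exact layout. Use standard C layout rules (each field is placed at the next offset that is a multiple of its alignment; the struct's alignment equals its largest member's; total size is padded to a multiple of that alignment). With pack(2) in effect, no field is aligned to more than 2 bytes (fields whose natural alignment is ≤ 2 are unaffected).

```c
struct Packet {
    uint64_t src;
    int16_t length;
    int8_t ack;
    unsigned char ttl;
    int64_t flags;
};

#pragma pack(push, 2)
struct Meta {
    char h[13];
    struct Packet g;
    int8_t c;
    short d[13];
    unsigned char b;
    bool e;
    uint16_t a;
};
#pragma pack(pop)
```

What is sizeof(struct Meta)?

70

Packet: 0..8  src  (8B, 8-aligned); 8..10  length  (2B, 2-aligned); 10..11  ack  (1B, 1-aligned); 11..12  ttl  (1B, 1-aligned); 12..16  -- padding (4B); 16..24  flags  (8B, 8-aligned); sizeof = 24, alignof = 8
0..13  h  (13B, 1-aligned)
13..14  -- padding (1B)
14..38  g  (24B, 2-aligned)
38..39  c  (1B, 1-aligned)
39..40  -- padding (1B)
40..66  d  (26B, 2-aligned)
66..67  b  (1B, 1-aligned)
67..68  e  (1B, 1-aligned)
68..70  a  (2B, 2-aligned)
sizeof = 70, alignof = 2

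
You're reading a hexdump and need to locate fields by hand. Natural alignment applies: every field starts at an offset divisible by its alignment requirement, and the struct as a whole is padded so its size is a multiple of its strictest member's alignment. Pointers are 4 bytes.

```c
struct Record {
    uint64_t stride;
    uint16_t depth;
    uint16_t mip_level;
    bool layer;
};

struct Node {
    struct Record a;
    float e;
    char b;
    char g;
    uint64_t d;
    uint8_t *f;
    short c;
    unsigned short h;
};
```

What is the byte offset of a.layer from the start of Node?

Record: @0: stride [8B, align 8] → 8; @8: depth [2B, align 2] → 10; @10: mip_level [2B, align 2] → 12; @12: layer [1B, align 1] → 13; +3 tail pad (align 8); size 16, align 8
@0: a [16B, align 8] → 16
within Record: layer at 12
0 + 12 = 12

12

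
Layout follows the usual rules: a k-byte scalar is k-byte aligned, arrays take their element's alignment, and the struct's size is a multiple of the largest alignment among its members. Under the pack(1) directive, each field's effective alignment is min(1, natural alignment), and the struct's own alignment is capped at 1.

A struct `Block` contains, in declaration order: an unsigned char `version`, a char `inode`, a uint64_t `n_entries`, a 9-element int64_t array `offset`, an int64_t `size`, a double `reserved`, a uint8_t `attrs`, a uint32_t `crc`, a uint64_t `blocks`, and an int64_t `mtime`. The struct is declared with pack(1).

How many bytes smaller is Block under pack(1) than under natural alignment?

9

natural layout:
  version at 0 (size 1, align 1) → ends 1
  inode at 1 (size 1, align 1) → ends 2
  pad 6 to align 8 for n_entries
  n_entries at 8 (size 8, align 8) → ends 16
  offset at 16 (size 72, align 8) → ends 88
  size at 88 (size 8, align 8) → ends 96
  reserved at 96 (size 8, align 8) → ends 104
  attrs at 104 (size 1, align 1) → ends 105
  pad 3 to align 4 for crc
  crc at 108 (size 4, align 4) → ends 112
  blocks at 112 (size 8, align 8) → ends 120
  mtime at 120 (size 8, align 8) → ends 128
  total 128 bytes, alignment 8
packed(1) layout:
  version at 0 (size 1, align 1) → ends 1
  inode at 1 (size 1, align 1) → ends 2
  n_entries at 2 (size 8, align 1) → ends 10
  offset at 10 (size 72, align 1) → ends 82
  size at 82 (size 8, align 1) → ends 90
  reserved at 90 (size 8, align 1) → ends 98
  attrs at 98 (size 1, align 1) → ends 99
  crc at 99 (size 4, align 1) → ends 103
  blocks at 103 (size 8, align 1) → ends 111
  mtime at 111 (size 8, align 1) → ends 119
  total 119 bytes, alignment 1
128 − 119 = 9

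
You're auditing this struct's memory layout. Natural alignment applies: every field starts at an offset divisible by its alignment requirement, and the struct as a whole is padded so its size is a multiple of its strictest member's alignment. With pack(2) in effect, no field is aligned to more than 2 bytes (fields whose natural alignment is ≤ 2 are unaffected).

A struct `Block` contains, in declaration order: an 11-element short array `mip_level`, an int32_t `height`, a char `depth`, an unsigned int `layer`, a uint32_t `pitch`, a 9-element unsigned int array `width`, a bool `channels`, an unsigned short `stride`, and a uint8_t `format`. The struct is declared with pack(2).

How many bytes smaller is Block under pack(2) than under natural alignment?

6

natural layout:
  0..22  mip_level  (22B, 2-aligned)
  22..24  -- padding (2B)
  24..28  height  (4B, 4-aligned)
  28..29  depth  (1B, 1-aligned)
  29..32  -- padding (3B)
  32..36  layer  (4B, 4-aligned)
  36..40  pitch  (4B, 4-aligned)
  40..76  width  (36B, 4-aligned)
  76..77  channels  (1B, 1-aligned)
  77..78  -- padding (1B)
  78..80  stride  (2B, 2-aligned)
  80..81  format  (1B, 1-aligned)
  81..84  -- tail padding (3B)
  sizeof = 84, alignof = 4
packed(2) layout:
  0..22  mip_level  (22B, 2-aligned)
  22..26  height  (4B, 2-aligned)
  26..27  depth  (1B, 1-aligned)
  27..28  -- padding (1B)
  28..32  layer  (4B, 2-aligned)
  32..36  pitch  (4B, 2-aligned)
  36..72  width  (36B, 2-aligned)
  72..73  channels  (1B, 1-aligned)
  73..74  -- padding (1B)
  74..76  stride  (2B, 2-aligned)
  76..77  format  (1B, 1-aligned)
  77..78  -- tail padding (1B)
  sizeof = 78, alignof = 2
84 − 78 = 6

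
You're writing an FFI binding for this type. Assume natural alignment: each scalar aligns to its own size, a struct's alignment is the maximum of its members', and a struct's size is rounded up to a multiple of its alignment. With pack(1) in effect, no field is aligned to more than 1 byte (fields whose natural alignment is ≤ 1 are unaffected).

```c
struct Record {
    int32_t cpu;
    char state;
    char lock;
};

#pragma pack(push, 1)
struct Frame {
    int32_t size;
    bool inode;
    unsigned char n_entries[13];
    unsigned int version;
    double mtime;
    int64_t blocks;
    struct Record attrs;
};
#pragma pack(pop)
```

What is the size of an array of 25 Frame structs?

1150

Record: 0..4  cpu  (4B, 4-aligned); 4..5  state  (1B, 1-aligned); 5..6  lock  (1B, 1-aligned); 6..8  -- tail padding (2B); sizeof = 8, alignof = 4
0..4  size  (4B, 1-aligned)
4..5  inode  (1B, 1-aligned)
5..18  n_entries  (13B, 1-aligned)
18..22  version  (4B, 1-aligned)
22..30  mtime  (8B, 1-aligned)
30..38  blocks  (8B, 1-aligned)
38..46  attrs  (8B, 1-aligned)
sizeof = 46, alignof = 1
array of 25: 25 × 46 = 1150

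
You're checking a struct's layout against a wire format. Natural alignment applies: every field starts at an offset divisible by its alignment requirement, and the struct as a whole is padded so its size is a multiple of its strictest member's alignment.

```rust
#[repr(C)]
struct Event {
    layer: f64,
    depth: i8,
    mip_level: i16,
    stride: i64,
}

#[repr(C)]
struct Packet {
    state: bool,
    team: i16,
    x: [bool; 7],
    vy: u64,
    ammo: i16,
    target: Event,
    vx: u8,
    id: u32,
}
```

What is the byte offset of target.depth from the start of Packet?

40

Event: 0..8  layer  (8B, 8-aligned); 8..9  depth  (1B, 1-aligned); 9..10  -- padding (1B); 10..12  mip_level  (2B, 2-aligned); 12..16  -- padding (4B); 16..24  stride  (8B, 8-aligned); sizeof = 24, alignof = 8
0..1  state  (1B, 1-aligned)
1..2  -- padding (1B)
2..4  team  (2B, 2-aligned)
4..11  x  (7B, 1-aligned)
11..16  -- padding (5B)
16..24  vy  (8B, 8-aligned)
24..26  ammo  (2B, 2-aligned)
26..32  -- padding (6B)
32..56  target  (24B, 8-aligned)
within Event: depth at 8
32 + 8 = 40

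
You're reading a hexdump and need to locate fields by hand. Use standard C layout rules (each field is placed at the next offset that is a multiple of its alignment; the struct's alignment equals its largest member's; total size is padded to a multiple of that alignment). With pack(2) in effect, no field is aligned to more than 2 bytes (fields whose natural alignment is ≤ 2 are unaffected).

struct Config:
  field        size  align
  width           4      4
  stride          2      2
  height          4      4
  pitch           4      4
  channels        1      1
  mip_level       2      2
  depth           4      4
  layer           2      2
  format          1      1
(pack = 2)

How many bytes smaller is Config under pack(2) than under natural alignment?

2

natural layout:
  width at 0 (size 4, align 4) → ends 4
  stride at 4 (size 2, align 2) → ends 6
  pad 2 to align 4 for height
  height at 8 (size 4, align 4) → ends 12
  pitch at 12 (size 4, align 4) → ends 16
  channels at 16 (size 1, align 1) → ends 17
  pad 1 to align 2 for mip_level
  mip_level at 18 (size 2, align 2) → ends 20
  depth at 20 (size 4, align 4) → ends 24
  layer at 24 (size 2, align 2) → ends 26
  format at 26 (size 1, align 1) → ends 27
  tail pad 1 to reach multiple of 4
  total 28 bytes, alignment 4
packed(2) layout:
  width at 0 (size 4, align 2) → ends 4
  stride at 4 (size 2, align 2) → ends 6
  height at 6 (size 4, align 2) → ends 10
  pitch at 10 (size 4, align 2) → ends 14
  channels at 14 (size 1, align 1) → ends 15
  pad 1 to align 2 for mip_level
  mip_level at 16 (size 2, align 2) → ends 18
  depth at 18 (size 4, align 2) → ends 22
  layer at 22 (size 2, align 2) → ends 24
  format at 24 (size 1, align 1) → ends 25
  tail pad 1 to reach multiple of 2
  total 26 bytes, alignment 2
28 − 26 = 2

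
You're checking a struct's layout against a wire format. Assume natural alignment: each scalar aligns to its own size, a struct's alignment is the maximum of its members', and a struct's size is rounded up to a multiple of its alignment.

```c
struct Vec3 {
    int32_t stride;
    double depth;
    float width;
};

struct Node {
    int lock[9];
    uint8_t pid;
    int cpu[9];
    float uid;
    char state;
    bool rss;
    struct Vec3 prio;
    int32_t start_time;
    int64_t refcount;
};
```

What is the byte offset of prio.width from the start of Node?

Vec3: stride at 0 (size 4, align 4) → ends 4; pad 4 to align 8 for depth; depth at 8 (size 8, align 8) → ends 16; width at 16 (size 4, align 4) → ends 20; tail pad 4 to reach multiple of 8; total 24 bytes, alignment 8
lock at 0 (size 36, align 4) → ends 36
pid at 36 (size 1, align 1) → ends 37
pad 3 to align 4 for cpu
cpu at 40 (size 36, align 4) → ends 76
uid at 76 (size 4, align 4) → ends 80
state at 80 (size 1, align 1) → ends 81
rss at 81 (size 1, align 1) → ends 82
pad 6 to align 8 for prio
prio at 88 (size 24, align 8) → ends 112
within Vec3: width at 16
88 + 16 = 104

104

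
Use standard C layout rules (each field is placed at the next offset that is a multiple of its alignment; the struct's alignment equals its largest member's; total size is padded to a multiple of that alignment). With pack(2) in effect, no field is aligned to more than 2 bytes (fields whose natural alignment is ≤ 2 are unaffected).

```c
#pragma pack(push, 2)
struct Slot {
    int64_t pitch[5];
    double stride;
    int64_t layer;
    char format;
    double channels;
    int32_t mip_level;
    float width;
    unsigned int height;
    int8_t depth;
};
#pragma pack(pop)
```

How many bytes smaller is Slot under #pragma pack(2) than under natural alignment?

natural layout:
  @0: pitch [40B, align 8] → 40
  @40: stride [8B, align 8] → 48
  @48: layer [8B, align 8] → 56
  @56: format [1B, align 1] → 57
  +7 pad (align 8)
  @64: channels [8B, align 8] → 72
  @72: mip_level [4B, align 4] → 76
  @76: width [4B, align 4] → 80
  @80: height [4B, align 4] → 84
  @84: depth [1B, align 1] → 85
  +3 tail pad (align 8)
  size 88, align 8
packed(2) layout:
  @0: pitch [40B, align 2] → 40
  @40: stride [8B, align 2] → 48
  @48: layer [8B, align 2] → 56
  @56: format [1B, align 1] → 57
  +1 pad (align 2)
  @58: channels [8B, align 2] → 66
  @66: mip_level [4B, align 2] → 70
  @70: width [4B, align 2] → 74
  @74: height [4B, align 2] → 78
  @78: depth [1B, align 1] → 79
  +1 tail pad (align 2)
  size 80, align 2
88 − 80 = 8

8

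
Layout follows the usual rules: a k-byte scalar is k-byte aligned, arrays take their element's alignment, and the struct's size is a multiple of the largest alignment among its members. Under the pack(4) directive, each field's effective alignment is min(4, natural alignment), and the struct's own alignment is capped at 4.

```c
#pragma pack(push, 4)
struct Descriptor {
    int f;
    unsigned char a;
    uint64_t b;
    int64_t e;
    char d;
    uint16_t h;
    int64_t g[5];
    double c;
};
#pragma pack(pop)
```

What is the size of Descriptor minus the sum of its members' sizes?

0..4  f  (4B, 4-aligned)
4..5  a  (1B, 1-aligned)
5..8  -- padding (3B)
8..16  b  (8B, 4-aligned)
16..24  e  (8B, 4-aligned)
24..25  d  (1B, 1-aligned)
25..26  -- padding (1B)
26..28  h  (2B, 2-aligned)
28..68  g  (40B, 4-aligned)
68..76  c  (8B, 4-aligned)
sizeof = 76, alignof = 4
data bytes 72, size 76 → padding 4

4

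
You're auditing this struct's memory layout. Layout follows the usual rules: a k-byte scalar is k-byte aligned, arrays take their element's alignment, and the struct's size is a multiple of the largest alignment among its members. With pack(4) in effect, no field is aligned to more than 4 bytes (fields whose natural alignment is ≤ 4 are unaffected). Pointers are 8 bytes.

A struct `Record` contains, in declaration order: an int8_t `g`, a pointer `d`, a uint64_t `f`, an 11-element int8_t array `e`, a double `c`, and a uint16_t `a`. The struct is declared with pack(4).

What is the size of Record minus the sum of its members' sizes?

@0: g [1B, align 1] → 1
+3 pad (align 4)
@4: d [8B, align 4] → 12
@12: f [8B, align 4] → 20
@20: e [11B, align 1] → 31
+1 pad (align 4)
@32: c [8B, align 4] → 40
@40: a [2B, align 2] → 42
+2 tail pad (align 4)
size 44, align 4
data bytes 38, size 44 → padding 6

6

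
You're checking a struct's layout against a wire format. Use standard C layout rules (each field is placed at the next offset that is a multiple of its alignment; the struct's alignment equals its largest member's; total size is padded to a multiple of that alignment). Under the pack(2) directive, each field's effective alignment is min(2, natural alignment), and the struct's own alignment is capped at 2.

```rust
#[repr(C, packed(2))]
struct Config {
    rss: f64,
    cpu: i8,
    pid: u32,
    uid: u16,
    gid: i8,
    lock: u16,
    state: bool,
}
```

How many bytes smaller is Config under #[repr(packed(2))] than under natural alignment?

natural layout:
  rss at 0 (size 8, align 8) → ends 8
  cpu at 8 (size 1, align 1) → ends 9
  pad 3 to align 4 for pid
  pid at 12 (size 4, align 4) → ends 16
  uid at 16 (size 2, align 2) → ends 18
  gid at 18 (size 1, align 1) → ends 19
  pad 1 to align 2 for lock
  lock at 20 (size 2, align 2) → ends 22
  state at 22 (size 1, align 1) → ends 23
  tail pad 1 to reach multiple of 8
  total 24 bytes, alignment 8
packed(2) layout:
  rss at 0 (size 8, align 2) → ends 8
  cpu at 8 (size 1, align 1) → ends 9
  pad 1 to align 2 for pid
  pid at 10 (size 4, align 2) → ends 14
  uid at 14 (size 2, align 2) → ends 16
  gid at 16 (size 1, align 1) → ends 17
  pad 1 to align 2 for lock
  lock at 18 (size 2, align 2) → ends 20
  state at 20 (size 1, align 1) → ends 21
  tail pad 1 to reach multiple of 2
  total 22 bytes, alignment 2
24 − 22 = 2

2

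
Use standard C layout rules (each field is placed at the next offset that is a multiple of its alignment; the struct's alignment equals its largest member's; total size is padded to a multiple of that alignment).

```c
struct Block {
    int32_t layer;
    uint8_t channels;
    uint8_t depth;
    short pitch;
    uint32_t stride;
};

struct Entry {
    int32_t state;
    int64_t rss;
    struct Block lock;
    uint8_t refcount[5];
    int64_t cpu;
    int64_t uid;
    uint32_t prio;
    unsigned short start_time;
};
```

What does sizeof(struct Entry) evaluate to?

Block: @0: layer [4B, align 4] → 4; @4: channels [1B, align 1] → 5; @5: depth [1B, align 1] → 6; @6: pitch [2B, align 2] → 8; @8: stride [4B, align 4] → 12; size 12, align 4
@0: state [4B, align 4] → 4
+4 pad (align 8)
@8: rss [8B, align 8] → 16
@16: lock [12B, align 4] → 28
@28: refcount [5B, align 1] → 33
+7 pad (align 8)
@40: cpu [8B, align 8] → 48
@48: uid [8B, align 8] → 56
@56: prio [4B, align 4] → 60
@60: start_time [2B, align 2] → 62
+2 tail pad (align 8)
size 64, align 8

64 bytes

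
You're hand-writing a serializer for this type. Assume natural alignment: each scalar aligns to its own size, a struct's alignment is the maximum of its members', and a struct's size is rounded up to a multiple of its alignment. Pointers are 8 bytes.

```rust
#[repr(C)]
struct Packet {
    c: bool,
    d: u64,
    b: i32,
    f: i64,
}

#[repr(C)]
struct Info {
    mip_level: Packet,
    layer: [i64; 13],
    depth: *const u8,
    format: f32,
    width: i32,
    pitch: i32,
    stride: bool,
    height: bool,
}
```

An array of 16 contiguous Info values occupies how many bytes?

2560

Packet: @0: c [1B, align 1] → 1; +7 pad (align 8); @8: d [8B, align 8] → 16; @16: b [4B, align 4] → 20; +4 pad (align 8); @24: f [8B, align 8] → 32; size 32, align 8
@0: mip_level [32B, align 8] → 32
@32: layer [104B, align 8] → 136
@136: depth [8B, align 8] → 144
@144: format [4B, align 4] → 148
@148: width [4B, align 4] → 152
@152: pitch [4B, align 4] → 156
@156: stride [1B, align 1] → 157
@157: height [1B, align 1] → 158
+2 tail pad (align 8)
size 160, align 8
array of 16: 16 × 160 = 2560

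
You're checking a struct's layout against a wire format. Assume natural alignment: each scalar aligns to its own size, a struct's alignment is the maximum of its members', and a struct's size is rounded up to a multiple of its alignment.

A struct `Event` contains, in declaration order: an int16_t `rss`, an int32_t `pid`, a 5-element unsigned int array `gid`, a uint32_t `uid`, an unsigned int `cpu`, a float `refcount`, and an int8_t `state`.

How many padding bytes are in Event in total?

@0: rss [2B, align 2] → 2
+2 pad (align 4)
@4: pid [4B, align 4] → 8
@8: gid [20B, align 4] → 28
@28: uid [4B, align 4] → 32
@32: cpu [4B, align 4] → 36
@36: refcount [4B, align 4] → 40
@40: state [1B, align 1] → 41
+3 tail pad (align 4)
size 44, align 4
data bytes 39, size 44 → padding 5

5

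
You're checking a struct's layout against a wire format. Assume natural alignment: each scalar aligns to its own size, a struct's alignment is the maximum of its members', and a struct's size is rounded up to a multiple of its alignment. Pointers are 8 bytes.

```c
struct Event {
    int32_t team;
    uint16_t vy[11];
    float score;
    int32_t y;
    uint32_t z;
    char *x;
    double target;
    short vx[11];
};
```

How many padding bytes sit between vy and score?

0..4  team  (4B, 4-aligned)
4..26  vy  (22B, 2-aligned)
26..28  -- padding (2B)
28..32  score  (4B, 4-aligned)

2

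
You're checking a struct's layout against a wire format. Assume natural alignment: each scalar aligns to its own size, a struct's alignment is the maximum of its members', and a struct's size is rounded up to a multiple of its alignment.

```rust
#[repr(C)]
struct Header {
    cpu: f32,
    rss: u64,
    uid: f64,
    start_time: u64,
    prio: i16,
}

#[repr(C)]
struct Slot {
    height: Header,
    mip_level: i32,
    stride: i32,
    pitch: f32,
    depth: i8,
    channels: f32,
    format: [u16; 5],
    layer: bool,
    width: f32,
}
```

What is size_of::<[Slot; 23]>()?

Header: @0: cpu [4B, align 4] → 4; +4 pad (align 8); @8: rss [8B, align 8] → 16; @16: uid [8B, align 8] → 24; @24: start_time [8B, align 8] → 32; @32: prio [2B, align 2] → 34; +6 tail pad (align 8); size 40, align 8
@0: height [40B, align 8] → 40
@40: mip_level [4B, align 4] → 44
@44: stride [4B, align 4] → 48
@48: pitch [4B, align 4] → 52
@52: depth [1B, align 1] → 53
+3 pad (align 4)
@56: channels [4B, align 4] → 60
@60: format [10B, align 2] → 70
@70: layer [1B, align 1] → 71
+1 pad (align 4)
@72: width [4B, align 4] → 76
+4 tail pad (align 8)
size 80, align 8
array of 23: 23 × 80 = 1840

1840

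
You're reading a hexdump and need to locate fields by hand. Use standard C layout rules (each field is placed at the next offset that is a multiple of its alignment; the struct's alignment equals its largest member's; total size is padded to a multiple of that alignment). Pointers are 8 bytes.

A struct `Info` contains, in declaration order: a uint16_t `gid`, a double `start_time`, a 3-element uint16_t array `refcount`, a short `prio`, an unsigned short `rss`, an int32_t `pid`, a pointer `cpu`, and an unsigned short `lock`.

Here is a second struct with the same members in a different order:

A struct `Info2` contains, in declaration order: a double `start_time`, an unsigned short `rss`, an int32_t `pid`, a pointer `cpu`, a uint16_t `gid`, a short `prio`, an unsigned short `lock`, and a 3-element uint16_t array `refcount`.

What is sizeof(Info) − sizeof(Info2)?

8

gid at 0 (size 2, align 2) → ends 2
pad 6 to align 8 for start_time
start_time at 8 (size 8, align 8) → ends 16
refcount at 16 (size 6, align 2) → ends 22
prio at 22 (size 2, align 2) → ends 24
rss at 24 (size 2, align 2) → ends 26
pad 2 to align 4 for pid
pid at 28 (size 4, align 4) → ends 32
cpu at 32 (size 8, align 8) → ends 40
lock at 40 (size 2, align 2) → ends 42
tail pad 6 to reach multiple of 8
total 48 bytes, alignment 8
— Info2 —
start_time at 0 (size 8, align 8) → ends 8
rss at 8 (size 2, align 2) → ends 10
pad 2 to align 4 for pid
pid at 12 (size 4, align 4) → ends 16
cpu at 16 (size 8, align 8) → ends 24
gid at 24 (size 2, align 2) → ends 26
prio at 26 (size 2, align 2) → ends 28
lock at 28 (size 2, align 2) → ends 30
refcount at 30 (size 6, align 2) → ends 36
tail pad 4 to reach multiple of 8
total 40 bytes, alignment 8
48 − 40 = 8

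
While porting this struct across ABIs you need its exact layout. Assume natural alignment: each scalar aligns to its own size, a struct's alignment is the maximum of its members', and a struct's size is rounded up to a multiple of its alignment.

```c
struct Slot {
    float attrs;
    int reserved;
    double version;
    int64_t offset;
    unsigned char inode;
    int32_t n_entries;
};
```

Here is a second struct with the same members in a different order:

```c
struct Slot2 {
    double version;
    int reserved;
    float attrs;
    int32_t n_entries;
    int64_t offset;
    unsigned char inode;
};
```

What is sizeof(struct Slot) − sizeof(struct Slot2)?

attrs at 0 (size 4, align 4) → ends 4
reserved at 4 (size 4, align 4) → ends 8
version at 8 (size 8, align 8) → ends 16
offset at 16 (size 8, align 8) → ends 24
inode at 24 (size 1, align 1) → ends 25
pad 3 to align 4 for n_entries
n_entries at 28 (size 4, align 4) → ends 32
total 32 bytes, alignment 8
— Slot2 —
version at 0 (size 8, align 8) → ends 8
reserved at 8 (size 4, align 4) → ends 12
attrs at 12 (size 4, align 4) → ends 16
n_entries at 16 (size 4, align 4) → ends 20
pad 4 to align 8 for offset
offset at 24 (size 8, align 8) → ends 32
inode at 32 (size 1, align 1) → ends 33
tail pad 7 to reach multiple of 8
total 40 bytes, alignment 8
32 − 40 = -8

-8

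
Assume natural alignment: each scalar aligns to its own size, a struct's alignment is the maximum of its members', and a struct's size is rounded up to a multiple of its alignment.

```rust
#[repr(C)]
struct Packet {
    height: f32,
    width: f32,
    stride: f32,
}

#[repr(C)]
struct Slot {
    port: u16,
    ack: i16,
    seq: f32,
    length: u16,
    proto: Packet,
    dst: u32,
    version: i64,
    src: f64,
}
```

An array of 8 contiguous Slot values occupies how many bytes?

Packet: @0: height [4B, align 4] → 4; @4: width [4B, align 4] → 8; @8: stride [4B, align 4] → 12; size 12, align 4
@0: port [2B, align 2] → 2
@2: ack [2B, align 2] → 4
@4: seq [4B, align 4] → 8
@8: length [2B, align 2] → 10
+2 pad (align 4)
@12: proto [12B, align 4] → 24
@24: dst [4B, align 4] → 28
+4 pad (align 8)
@32: version [8B, align 8] → 40
@40: src [8B, align 8] → 48
size 48, align 8
array of 8: 8 × 48 = 384

384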